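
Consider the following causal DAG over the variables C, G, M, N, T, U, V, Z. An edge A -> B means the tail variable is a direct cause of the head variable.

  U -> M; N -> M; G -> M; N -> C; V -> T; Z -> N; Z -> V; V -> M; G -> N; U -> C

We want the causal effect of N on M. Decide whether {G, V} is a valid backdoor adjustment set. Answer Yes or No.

Backdoor paths from N to M (paths whose first edge points into N):
  P1: N <- Z -> V -> M
  P2: N <- G -> M
Condition 1 (no descendant of N in the set): holds — descendants of N are {C, M}; none are in {G, V}.
Condition 2 (every backdoor path blocked by {G, V}):
  P1: blocked at chain node V ∈ conditioning set.
  P2: blocked at fork node G ∈ conditioning set.
{G, V} satisfies the backdoor criterion.

Yes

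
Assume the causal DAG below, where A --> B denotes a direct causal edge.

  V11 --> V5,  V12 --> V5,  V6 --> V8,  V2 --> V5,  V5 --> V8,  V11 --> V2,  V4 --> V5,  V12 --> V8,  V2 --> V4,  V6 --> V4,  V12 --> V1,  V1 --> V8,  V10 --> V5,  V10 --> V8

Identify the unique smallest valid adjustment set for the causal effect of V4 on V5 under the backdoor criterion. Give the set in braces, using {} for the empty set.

Variables eligible for adjustment (non-descendants of V4, excluding V4 and V5): {V1, V10, V11, V12, V2, V6}.
Backdoor paths from V4 to V5:
  P1: V4 <- V6 -> V8 <- V10 -> V5
  P2: V4 <- V6 -> V8 <- V12 -> V5
  P3: V4 <- V6 -> V8 <- V1 <- V12 -> V5
  P4: V4 <- V6 -> V8 <- V5
  P5: V4 <- V2 <- V11 -> V5
  P6: V4 <- V2 -> V5
The empty set is not sufficient: P5 (V4 <- V2 <- V11 -> V5) has no collider blocking it and no conditioned non-collider, so it is open.
Try {V2}:
  P1: blocked at collider V8 (neither it nor any descendant is in the conditioning set).
  P2: blocked at collider V8 (neither it nor any descendant is in the conditioning set).
  P3: blocked at collider V8 (neither it nor any descendant is in the conditioning set).
  P4: blocked at collider V8 (neither it nor any descendant is in the conditioning set).
  P5: blocked at chain node V2 ∈ conditioning set.
  P6: blocked at fork node V2 ∈ conditioning set.
{V2} contains no descendant of V4 and blocks every backdoor path.
No other singleton works — e.g. {V11} leaves P6 open — so {V2} is the unique smallest valid adjustment set.

{V2}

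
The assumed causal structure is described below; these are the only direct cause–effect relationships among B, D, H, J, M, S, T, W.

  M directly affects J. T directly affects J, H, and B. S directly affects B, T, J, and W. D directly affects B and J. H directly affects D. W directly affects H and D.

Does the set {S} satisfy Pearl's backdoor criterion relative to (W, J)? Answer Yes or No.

Yes

Backdoor paths from W to J (paths whose first edge points into W):
  P1: W <- S -> T -> H -> D -> J
  P2: W <- S -> T -> J
  P3: W <- S -> T -> B <- D -> J
  P4: W <- S -> J
  P5: W <- S -> B <- T -> H -> D -> J
  P6: W <- S -> B <- T -> J
  P7: W <- S -> B <- D <- H <- T -> J
  P8: W <- S -> B <- D -> J
Condition 1 (no descendant of W in the set): holds — descendants of W are {B, D, H, J}; none are in {S}.
Condition 2 (every backdoor path blocked by {S}):
  P1: blocked at fork node S ∈ conditioning set.
  P2: blocked at fork node S ∈ conditioning set.
  P3: blocked at fork node S ∈ conditioning set.
  P4: blocked at fork node S ∈ conditioning set.
  P5: blocked at fork node S ∈ conditioning set.
  P6: blocked at fork node S ∈ conditioning set.
  P7: blocked at fork node S ∈ conditioning set.
  P8: blocked at fork node S ∈ conditioning set.
{S} satisfies the backdoor criterion.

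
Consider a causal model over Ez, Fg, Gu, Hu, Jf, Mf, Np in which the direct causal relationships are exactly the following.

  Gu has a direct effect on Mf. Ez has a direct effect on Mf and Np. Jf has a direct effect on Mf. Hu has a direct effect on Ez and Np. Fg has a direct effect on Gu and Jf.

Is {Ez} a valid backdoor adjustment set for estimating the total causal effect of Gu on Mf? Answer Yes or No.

No

Backdoor paths from Gu to Mf (paths whose first edge points into Gu):
  P1: Gu <- Fg -> Jf -> Mf
Condition 1 (no descendant of Gu in the set): holds — descendants of Gu are {Mf}; none are in {Ez}.
Condition 2 (every backdoor path blocked by {Ez}):
  P1: open — no interior node is in the conditioning set.
{Ez} does not satisfy the backdoor criterion.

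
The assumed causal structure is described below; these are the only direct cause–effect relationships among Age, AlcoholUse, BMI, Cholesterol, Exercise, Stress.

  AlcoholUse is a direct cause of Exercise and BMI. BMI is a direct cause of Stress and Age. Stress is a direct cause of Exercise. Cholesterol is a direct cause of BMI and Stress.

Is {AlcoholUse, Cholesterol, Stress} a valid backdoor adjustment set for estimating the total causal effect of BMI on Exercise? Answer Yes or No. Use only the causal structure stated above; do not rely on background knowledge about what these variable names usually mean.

No

Backdoor paths from BMI to Exercise (paths whose first edge points into BMI):
  P1: BMI <- AlcoholUse -> Exercise
  P2: BMI <- Cholesterol -> Stress -> Exercise
Condition 1 (no descendant of BMI in the set): FAILS — Stress is a descendant of BMI.
Condition 2 (every backdoor path blocked by {AlcoholUse, Cholesterol, Stress}):
  P1: blocked at fork node AlcoholUse ∈ conditioning set.
  P2: blocked at fork node Cholesterol ∈ conditioning set.
{AlcoholUse, Cholesterol, Stress} does not satisfy the backdoor criterion.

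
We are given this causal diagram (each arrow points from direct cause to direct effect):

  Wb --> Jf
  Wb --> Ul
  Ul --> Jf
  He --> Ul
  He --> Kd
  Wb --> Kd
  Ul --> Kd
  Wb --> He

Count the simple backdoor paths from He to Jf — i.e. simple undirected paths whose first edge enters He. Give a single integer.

3

A backdoor path from He to Jf is any simple undirected path whose first edge points into He (i.e. leaves He via a parent).
Parents of He: {Wb}.
Enumerating:
  P1: He <- Wb -> Ul -> Jf
  P2: He <- Wb -> Jf
  P3: He <- Wb -> Kd <- Ul -> Jf
That exhausts the simple backdoor paths. Count: 3.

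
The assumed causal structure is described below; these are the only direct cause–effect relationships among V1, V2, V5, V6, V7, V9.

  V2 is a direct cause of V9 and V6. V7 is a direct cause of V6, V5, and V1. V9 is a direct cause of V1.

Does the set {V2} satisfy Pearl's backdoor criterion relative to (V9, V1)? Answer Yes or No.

Backdoor paths from V9 to V1 (paths whose first edge points into V9):
  P1: V9 <- V2 -> V6 <- V7 -> V1
Condition 1 (no descendant of V9 in the set): holds — descendants of V9 are {V1}; none are in {V2}.
Condition 2 (every backdoor path blocked by {V2}):
  P1: blocked at fork node V2 ∈ conditioning set.
{V2} satisfies the backdoor criterion.

Yes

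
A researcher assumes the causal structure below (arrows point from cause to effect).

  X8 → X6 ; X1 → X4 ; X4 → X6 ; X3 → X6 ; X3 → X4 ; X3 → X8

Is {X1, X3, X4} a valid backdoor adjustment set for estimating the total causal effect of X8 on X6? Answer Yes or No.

Backdoor paths from X8 to X6 (paths whose first edge points into X8):
  P1: X8 <- X3 -> X4 -> X6
  P2: X8 <- X3 -> X6
Condition 1 (no descendant of X8 in the set): holds — descendants of X8 are {X6}; none are in {X1, X3, X4}.
Condition 2 (every backdoor path blocked by {X1, X3, X4}):
  P1: blocked at fork node X3 ∈ conditioning set.
  P2: blocked at fork node X3 ∈ conditioning set.
{X1, X3, X4} satisfies the backdoor criterion.

Yes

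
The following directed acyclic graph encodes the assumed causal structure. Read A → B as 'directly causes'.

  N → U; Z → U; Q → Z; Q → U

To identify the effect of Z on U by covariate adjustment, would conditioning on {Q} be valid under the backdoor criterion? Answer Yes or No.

Backdoor paths from Z to U (paths whose first edge points into Z):
  P1: Z <- Q -> U
Condition 1 (no descendant of Z in the set): holds — descendants of Z are {U}; none are in {Q}.
Condition 2 (every backdoor path blocked by {Q}):
  P1: blocked at fork node Q ∈ conditioning set.
{Q} satisfies the backdoor criterion.

Yes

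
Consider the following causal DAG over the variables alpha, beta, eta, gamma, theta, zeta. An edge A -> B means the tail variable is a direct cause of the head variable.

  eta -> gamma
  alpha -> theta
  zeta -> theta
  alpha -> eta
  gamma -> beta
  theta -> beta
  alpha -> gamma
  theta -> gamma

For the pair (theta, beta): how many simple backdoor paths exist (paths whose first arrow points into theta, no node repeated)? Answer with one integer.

2

A backdoor path from theta to beta is any simple undirected path whose first edge points into theta (i.e. leaves theta via a parent).
Parents of theta: {alpha, zeta}.
Enumerating:
  P1: theta <- alpha -> eta -> gamma -> beta
  P2: theta <- alpha -> gamma -> beta
That exhausts the simple backdoor paths. Count: 2.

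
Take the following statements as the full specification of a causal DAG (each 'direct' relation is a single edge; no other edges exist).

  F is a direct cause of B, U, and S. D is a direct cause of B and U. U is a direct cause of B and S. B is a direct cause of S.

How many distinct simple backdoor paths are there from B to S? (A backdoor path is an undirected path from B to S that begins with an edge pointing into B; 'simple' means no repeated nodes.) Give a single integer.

A backdoor path from B to S is any simple undirected path whose first edge points into B (i.e. leaves B via a parent).
Parents of B: {D, F, U}.
Enumerating:
  P1: B <- F -> U -> S
  P2: B <- F -> S
  P3: B <- D -> U <- F -> S
  P4: B <- D -> U -> S
  P5: B <- U <- F -> S
  P6: B <- U -> S
That exhausts the simple backdoor paths. Count: 6.

6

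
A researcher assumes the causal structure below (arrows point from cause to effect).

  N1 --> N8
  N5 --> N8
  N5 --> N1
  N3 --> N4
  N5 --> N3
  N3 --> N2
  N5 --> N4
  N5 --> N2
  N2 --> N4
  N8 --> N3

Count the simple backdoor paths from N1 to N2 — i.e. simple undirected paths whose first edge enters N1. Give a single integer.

7

A backdoor path from N1 to N2 is any simple undirected path whose first edge points into N1 (i.e. leaves N1 via a parent).
Parents of N1: {N5}.
Enumerating:
  P1: N1 <- N5 -> N8 -> N3 -> N2
  P2: N1 <- N5 -> N8 -> N3 -> N4 <- N2
  P3: N1 <- N5 -> N3 -> N2
  P4: N1 <- N5 -> N3 -> N4 <- N2
  P5: N1 <- N5 -> N2
  P6: N1 <- N5 -> N4 <- N3 -> N2
  P7: N1 <- N5 -> N4 <- N2
That exhausts the simple backdoor paths. Count: 7.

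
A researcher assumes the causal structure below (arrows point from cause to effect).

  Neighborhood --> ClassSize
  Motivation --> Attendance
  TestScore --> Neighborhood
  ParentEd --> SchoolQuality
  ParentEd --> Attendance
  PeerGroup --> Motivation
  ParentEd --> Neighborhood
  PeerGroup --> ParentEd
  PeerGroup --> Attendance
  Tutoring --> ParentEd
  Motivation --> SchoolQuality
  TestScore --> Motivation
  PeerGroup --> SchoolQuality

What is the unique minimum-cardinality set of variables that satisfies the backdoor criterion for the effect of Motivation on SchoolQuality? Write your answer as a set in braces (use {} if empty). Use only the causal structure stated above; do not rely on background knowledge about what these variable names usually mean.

{PeerGroup}

Variables eligible for adjustment (non-descendants of Motivation, excluding Motivation and SchoolQuality): {ClassSize, Neighborhood, ParentEd, PeerGroup, TestScore, Tutoring}.
Backdoor paths from Motivation to SchoolQuality:
  P1: Motivation <- PeerGroup -> ParentEd -> SchoolQuality
  P2: Motivation <- PeerGroup -> SchoolQuality
  P3: Motivation <- PeerGroup -> Attendance <- ParentEd -> SchoolQuality
  P4: Motivation <- TestScore -> Neighborhood <- ParentEd <- PeerGroup -> SchoolQuality
  P5: Motivation <- TestScore -> Neighborhood <- ParentEd -> SchoolQuality
  P6: Motivation <- TestScore -> Neighborhood <- ParentEd -> Attendance <- PeerGroup -> SchoolQuality
The empty set is not sufficient: P1 (Motivation <- PeerGroup -> ParentEd -> SchoolQuality) has no collider blocking it and no conditioned non-collider, so it is open.
Try {PeerGroup}:
  P1: blocked at fork node PeerGroup ∈ conditioning set.
  P2: blocked at fork node PeerGroup ∈ conditioning set.
  P3: blocked at fork node PeerGroup ∈ conditioning set.
  P4: blocked at collider Neighborhood (neither it nor any descendant is in the conditioning set).
  P5: blocked at collider Neighborhood (neither it nor any descendant is in the conditioning set).
  P6: blocked at collider Neighborhood (neither it nor any descendant is in the conditioning set).
{PeerGroup} contains no descendant of Motivation and blocks every backdoor path.
No other singleton works — e.g. {Tutoring} leaves P1 open — so {PeerGroup} is the unique smallest valid adjustment set.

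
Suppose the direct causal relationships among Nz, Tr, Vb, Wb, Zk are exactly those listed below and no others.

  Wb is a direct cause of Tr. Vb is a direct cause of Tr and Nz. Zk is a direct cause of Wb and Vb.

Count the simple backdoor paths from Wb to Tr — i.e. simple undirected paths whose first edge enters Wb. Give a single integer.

1

A backdoor path from Wb to Tr is any simple undirected path whose first edge points into Wb (i.e. leaves Wb via a parent).
Parents of Wb: {Zk}.
Enumerating:
  P1: Wb <- Zk -> Vb -> Tr
That exhausts the simple backdoor paths. Count: 1.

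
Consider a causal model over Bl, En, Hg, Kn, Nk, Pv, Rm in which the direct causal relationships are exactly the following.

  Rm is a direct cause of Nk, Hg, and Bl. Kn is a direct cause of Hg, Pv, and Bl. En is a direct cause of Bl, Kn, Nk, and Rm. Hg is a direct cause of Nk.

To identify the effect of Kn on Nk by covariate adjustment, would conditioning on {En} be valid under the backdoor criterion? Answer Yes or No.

Yes

Backdoor paths from Kn to Nk (paths whose first edge points into Kn):
  P1: Kn <- En -> Rm -> Hg -> Nk
  P2: Kn <- En -> Rm -> Nk
  P3: Kn <- En -> Bl <- Rm -> Hg -> Nk
  P4: Kn <- En -> Bl <- Rm -> Nk
  P5: Kn <- En -> Nk
Condition 1 (no descendant of Kn in the set): holds — descendants of Kn are {Bl, Hg, Nk, Pv}; none are in {En}.
Condition 2 (every backdoor path blocked by {En}):
  P1: blocked at fork node En ∈ conditioning set.
  P2: blocked at fork node En ∈ conditioning set.
  P3: blocked at fork node En ∈ conditioning set.
  P4: blocked at fork node En ∈ conditioning set.
  P5: blocked at fork node En ∈ conditioning set.
{En} satisfies the backdoor criterion.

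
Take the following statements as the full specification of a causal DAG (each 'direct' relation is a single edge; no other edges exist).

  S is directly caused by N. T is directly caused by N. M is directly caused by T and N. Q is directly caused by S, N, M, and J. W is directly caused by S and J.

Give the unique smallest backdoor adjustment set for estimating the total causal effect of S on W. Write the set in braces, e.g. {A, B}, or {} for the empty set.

{}

Variables eligible for adjustment (non-descendants of S, excluding S and W): {J, M, N, T}.
Backdoor paths from S to W:
  P1: S <- N -> T -> M -> Q <- J -> W
  P2: S <- N -> M -> Q <- J -> W
  P3: S <- N -> Q <- J -> W
Each backdoor path contains an unconditioned collider, so every path is already blocked with the empty conditioning set:
  P1: blocked at collider Q (neither it nor any descendant is in the conditioning set).
  P2: blocked at collider Q (neither it nor any descendant is in the conditioning set).
  P3: blocked at collider Q (neither it nor any descendant is in the conditioning set).
The empty set is therefore the unique smallest valid set.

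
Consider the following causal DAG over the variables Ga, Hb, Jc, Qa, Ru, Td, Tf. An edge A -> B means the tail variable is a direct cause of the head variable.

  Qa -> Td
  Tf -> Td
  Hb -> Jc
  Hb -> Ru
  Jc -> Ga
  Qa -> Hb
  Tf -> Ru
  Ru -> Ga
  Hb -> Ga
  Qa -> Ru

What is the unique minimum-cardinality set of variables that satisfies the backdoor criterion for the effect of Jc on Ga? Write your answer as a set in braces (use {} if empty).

Variables eligible for adjustment (non-descendants of Jc, excluding Jc and Ga): {Hb, Qa, Ru, Td, Tf}.
Backdoor paths from Jc to Ga:
  P1: Jc <- Hb <- Qa -> Ru -> Ga
  P2: Jc <- Hb <- Qa -> Td <- Tf -> Ru -> Ga
  P3: Jc <- Hb -> Ru -> Ga
  P4: Jc <- Hb -> Ga
The empty set is not sufficient: P1 (Jc <- Hb <- Qa -> Ru -> Ga) has no collider blocking it and no conditioned non-collider, so it is open.
Try {Hb}:
  P1: blocked at chain node Hb ∈ conditioning set.
  P2: blocked at chain node Hb ∈ conditioning set.
  P3: blocked at fork node Hb ∈ conditioning set.
  P4: blocked at fork node Hb ∈ conditioning set.
{Hb} contains no descendant of Jc and blocks every backdoor path.
No other singleton works — e.g. {Qa} leaves P3 open — so {Hb} is the unique smallest valid adjustment set.

{Hb}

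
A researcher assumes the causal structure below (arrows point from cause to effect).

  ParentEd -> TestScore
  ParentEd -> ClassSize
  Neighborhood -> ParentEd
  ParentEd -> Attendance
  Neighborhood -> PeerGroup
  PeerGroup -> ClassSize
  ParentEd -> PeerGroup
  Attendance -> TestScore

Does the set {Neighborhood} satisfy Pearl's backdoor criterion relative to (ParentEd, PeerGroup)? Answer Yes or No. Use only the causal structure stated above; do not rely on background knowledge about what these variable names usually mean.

Backdoor paths from ParentEd to PeerGroup (paths whose first edge points into ParentEd):
  P1: ParentEd <- Neighborhood -> PeerGroup
Condition 1 (no descendant of ParentEd in the set): holds — descendants of ParentEd are {Attendance, ClassSize, PeerGroup, TestScore}; none are in {Neighborhood}.
Condition 2 (every backdoor path blocked by {Neighborhood}):
  P1: blocked at fork node Neighborhood ∈ conditioning set.
{Neighborhood} satisfies the backdoor criterion.

Yes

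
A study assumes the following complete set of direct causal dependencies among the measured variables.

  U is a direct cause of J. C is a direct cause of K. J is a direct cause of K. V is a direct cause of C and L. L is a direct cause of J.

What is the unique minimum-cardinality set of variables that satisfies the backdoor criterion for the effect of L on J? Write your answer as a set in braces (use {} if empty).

Variables eligible for adjustment (non-descendants of L, excluding L and J): {C, U, V}.
Backdoor paths from L to J:
  P1: L <- V -> C -> K <- J
Each backdoor path contains an unconditioned collider, so every path is already blocked with the empty conditioning set:
  P1: blocked at collider K (neither it nor any descendant is in the conditioning set).
The empty set is therefore the unique smallest valid set.

{}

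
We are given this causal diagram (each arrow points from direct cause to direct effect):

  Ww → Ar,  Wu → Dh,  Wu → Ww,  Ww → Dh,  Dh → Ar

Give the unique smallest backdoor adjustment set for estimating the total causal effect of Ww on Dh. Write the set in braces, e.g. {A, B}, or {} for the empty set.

Variables eligible for adjustment (non-descendants of Ww, excluding Ww and Dh): {Wu}.
Backdoor paths from Ww to Dh:
  P1: Ww <- Wu -> Dh
The empty set is not sufficient: P1 (Ww <- Wu -> Dh) has no collider blocking it and no conditioned non-collider, so it is open.
Try {Wu}:
  P1: blocked at fork node Wu ∈ conditioning set.
{Wu} contains no descendant of Ww and blocks every backdoor path.
{Wu} is the unique smallest valid adjustment set.

{Wu}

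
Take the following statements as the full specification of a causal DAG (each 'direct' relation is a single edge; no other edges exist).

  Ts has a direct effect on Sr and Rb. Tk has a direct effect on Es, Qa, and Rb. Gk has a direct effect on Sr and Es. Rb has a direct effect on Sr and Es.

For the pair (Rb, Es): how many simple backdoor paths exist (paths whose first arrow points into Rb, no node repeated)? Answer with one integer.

A backdoor path from Rb to Es is any simple undirected path whose first edge points into Rb (i.e. leaves Rb via a parent).
Parents of Rb: {Tk, Ts}.
Enumerating:
  P1: Rb <- Tk -> Es
  P2: Rb <- Ts -> Sr <- Gk -> Es
That exhausts the simple backdoor paths. Count: 2.

2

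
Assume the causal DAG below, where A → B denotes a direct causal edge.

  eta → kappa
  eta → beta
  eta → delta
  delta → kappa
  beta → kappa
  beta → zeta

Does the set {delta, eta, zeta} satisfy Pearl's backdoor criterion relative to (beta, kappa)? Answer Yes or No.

No

Backdoor paths from beta to kappa (paths whose first edge points into beta):
  P1: beta <- eta -> delta -> kappa
  P2: beta <- eta -> kappa
Condition 1 (no descendant of beta in the set): FAILS — zeta is a descendant of beta.
Condition 2 (every backdoor path blocked by {delta, eta, zeta}):
  P1: blocked at fork node eta ∈ conditioning set.
  P2: blocked at fork node eta ∈ conditioning set.
{delta, eta, zeta} does not satisfy the backdoor criterion.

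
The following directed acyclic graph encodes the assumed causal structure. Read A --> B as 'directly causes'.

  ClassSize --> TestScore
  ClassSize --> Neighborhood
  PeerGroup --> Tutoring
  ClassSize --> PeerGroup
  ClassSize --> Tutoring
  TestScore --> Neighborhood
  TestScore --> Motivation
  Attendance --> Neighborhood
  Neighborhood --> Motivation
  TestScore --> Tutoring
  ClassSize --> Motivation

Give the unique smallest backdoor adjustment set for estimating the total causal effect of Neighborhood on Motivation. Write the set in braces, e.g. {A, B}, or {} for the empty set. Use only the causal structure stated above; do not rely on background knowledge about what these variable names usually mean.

Variables eligible for adjustment (non-descendants of Neighborhood, excluding Neighborhood and Motivation): {Attendance, ClassSize, PeerGroup, TestScore, Tutoring}.
Backdoor paths from Neighborhood to Motivation:
  P1: Neighborhood <- ClassSize -> TestScore -> Motivation
  P2: Neighborhood <- ClassSize -> PeerGroup -> Tutoring <- TestScore -> Motivation
  P3: Neighborhood <- ClassSize -> Tutoring <- TestScore -> Motivation
  P4: Neighborhood <- ClassSize -> Motivation
  P5: Neighborhood <- TestScore <- ClassSize -> Motivation
  P6: Neighborhood <- TestScore -> Tutoring <- ClassSize -> Motivation
  P7: Neighborhood <- TestScore -> Tutoring <- PeerGroup <- ClassSize -> Motivation
  P8: Neighborhood <- TestScore -> Motivation
The empty set is not sufficient: P1 (Neighborhood <- ClassSize -> TestScore -> Motivation) has no collider blocking it and no conditioned non-collider, so it is open.
Try {ClassSize, TestScore}:
  P1: blocked at fork node ClassSize ∈ conditioning set.
  P2: blocked at fork node ClassSize ∈ conditioning set.
  P3: blocked at fork node ClassSize ∈ conditioning set.
  P4: blocked at fork node ClassSize ∈ conditioning set.
  P5: blocked at chain node TestScore ∈ conditioning set.
  P6: blocked at fork node TestScore ∈ conditioning set.
  P7: blocked at fork node TestScore ∈ conditioning set.
  P8: blocked at fork node TestScore ∈ conditioning set.
{ClassSize, TestScore} contains no descendant of Neighborhood and blocks every backdoor path.
Every element of {ClassSize, TestScore} is needed (dropping ClassSize leaves P4 open; dropping TestScore leaves P8 open), so no proper subset is valid.
Among all size-2 subsets of the eligible variables, only {ClassSize, TestScore} blocks every backdoor path, so it is the unique smallest valid adjustment set.

{ClassSize, TestScore}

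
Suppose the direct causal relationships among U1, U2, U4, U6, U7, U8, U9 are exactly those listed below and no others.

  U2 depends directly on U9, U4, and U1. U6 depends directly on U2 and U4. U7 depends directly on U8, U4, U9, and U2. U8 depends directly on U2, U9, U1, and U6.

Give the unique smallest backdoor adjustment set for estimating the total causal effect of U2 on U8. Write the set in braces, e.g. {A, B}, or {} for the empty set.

{U1, U4, U9}

Variables eligible for adjustment (non-descendants of U2, excluding U2 and U8): {U1, U4, U9}.
Backdoor paths from U2 to U8:
  P1: U2 <- U1 -> U8
  P2: U2 <- U4 -> U6 -> U8
  P3: U2 <- U4 -> U7 <- U9 -> U8
  P4: U2 <- U4 -> U7 <- U8
  P5: U2 <- U9 -> U8
  P6: U2 <- U9 -> U7 <- U4 -> U6 -> U8
  P7: U2 <- U9 -> U7 <- U8
The empty set is not sufficient: P1 (U2 <- U1 -> U8) has no collider blocking it and no conditioned non-collider, so it is open.
Try {U1, U4, U9}:
  P1: blocked at fork node U1 ∈ conditioning set.
  P2: blocked at fork node U4 ∈ conditioning set.
  P3: blocked at fork node U4 ∈ conditioning set.
  P4: blocked at fork node U4 ∈ conditioning set.
  P5: blocked at fork node U9 ∈ conditioning set.
  P6: blocked at fork node U9 ∈ conditioning set.
  P7: blocked at fork node U9 ∈ conditioning set.
{U1, U4, U9} contains no descendant of U2 and blocks every backdoor path.
Every element of {U1, U4, U9} is needed (dropping U1 leaves P1 open; dropping U4 leaves P2 open; dropping U9 leaves P5 open), so no proper subset is valid.
Among all size-3 subsets of the eligible variables, only {U1, U4, U9} blocks every backdoor path, so it is the unique smallest valid adjustment set.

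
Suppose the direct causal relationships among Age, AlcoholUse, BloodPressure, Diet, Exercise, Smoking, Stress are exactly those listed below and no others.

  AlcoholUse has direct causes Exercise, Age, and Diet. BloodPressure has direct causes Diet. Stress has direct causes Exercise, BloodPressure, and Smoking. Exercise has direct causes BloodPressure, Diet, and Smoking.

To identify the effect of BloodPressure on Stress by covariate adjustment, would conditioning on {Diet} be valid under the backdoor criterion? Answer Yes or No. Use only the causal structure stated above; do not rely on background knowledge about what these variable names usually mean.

Backdoor paths from BloodPressure to Stress (paths whose first edge points into BloodPressure):
  P1: BloodPressure <- Diet -> Exercise <- Smoking -> Stress
  P2: BloodPressure <- Diet -> Exercise -> Stress
  P3: BloodPressure <- Diet -> AlcoholUse <- Exercise <- Smoking -> Stress
  P4: BloodPressure <- Diet -> AlcoholUse <- Exercise -> Stress
Condition 1 (no descendant of BloodPressure in the set): holds — descendants of BloodPressure are {AlcoholUse, Exercise, Stress}; none are in {Diet}.
Condition 2 (every backdoor path blocked by {Diet}):
  P1: blocked at fork node Diet ∈ conditioning set.
  P2: blocked at fork node Diet ∈ conditioning set.
  P3: blocked at fork node Diet ∈ conditioning set.
  P4: blocked at fork node Diet ∈ conditioning set.
{Diet} satisfies the backdoor criterion.

Yes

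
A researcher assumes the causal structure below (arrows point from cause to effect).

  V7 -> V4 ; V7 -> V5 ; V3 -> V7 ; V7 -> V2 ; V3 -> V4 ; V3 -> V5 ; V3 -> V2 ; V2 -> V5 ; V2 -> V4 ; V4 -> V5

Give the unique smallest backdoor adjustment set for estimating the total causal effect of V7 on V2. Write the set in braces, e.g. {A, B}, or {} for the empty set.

Variables eligible for adjustment (non-descendants of V7, excluding V7 and V2): {V3}.
Backdoor paths from V7 to V2:
  P1: V7 <- V3 -> V2
  P2: V7 <- V3 -> V4 <- V2
  P3: V7 <- V3 -> V4 -> V5 <- V2
  P4: V7 <- V3 -> V5 <- V2
  P5: V7 <- V3 -> V5 <- V4 <- V2
The empty set is not sufficient: P1 (V7 <- V3 -> V2) has no collider blocking it and no conditioned non-collider, so it is open.
Try {V3}:
  P1: blocked at fork node V3 ∈ conditioning set.
  P2: blocked at fork node V3 ∈ conditioning set.
  P3: blocked at fork node V3 ∈ conditioning set.
  P4: blocked at fork node V3 ∈ conditioning set.
  P5: blocked at fork node V3 ∈ conditioning set.
{V3} contains no descendant of V7 and blocks every backdoor path.
{V3} is the unique smallest valid adjustment set.

{V3}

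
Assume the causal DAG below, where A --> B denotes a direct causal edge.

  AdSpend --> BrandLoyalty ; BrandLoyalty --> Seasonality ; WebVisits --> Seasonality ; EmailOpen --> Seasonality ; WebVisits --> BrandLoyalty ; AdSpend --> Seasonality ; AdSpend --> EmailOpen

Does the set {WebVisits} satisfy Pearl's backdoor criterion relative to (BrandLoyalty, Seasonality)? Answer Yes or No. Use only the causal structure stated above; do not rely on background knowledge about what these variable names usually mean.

Backdoor paths from BrandLoyalty to Seasonality (paths whose first edge points into BrandLoyalty):
  P1: BrandLoyalty <- WebVisits -> Seasonality
  P2: BrandLoyalty <- AdSpend -> EmailOpen -> Seasonality
  P3: BrandLoyalty <- AdSpend -> Seasonality
Condition 1 (no descendant of BrandLoyalty in the set): holds — descendants of BrandLoyalty are {Seasonality}; none are in {WebVisits}.
Condition 2 (every backdoor path blocked by {WebVisits}):
  P1: blocked at fork node WebVisits ∈ conditioning set.
  P2: open — no interior node is in the conditioning set.
  P3: open — no interior node is in the conditioning set.
{WebVisits} does not satisfy the backdoor criterion.

No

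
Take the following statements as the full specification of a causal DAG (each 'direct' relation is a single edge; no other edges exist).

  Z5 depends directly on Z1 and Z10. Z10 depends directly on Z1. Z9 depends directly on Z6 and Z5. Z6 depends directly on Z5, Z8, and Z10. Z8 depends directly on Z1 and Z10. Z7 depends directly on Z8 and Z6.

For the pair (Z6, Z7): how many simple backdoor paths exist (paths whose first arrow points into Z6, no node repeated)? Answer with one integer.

A backdoor path from Z6 to Z7 is any simple undirected path whose first edge points into Z6 (i.e. leaves Z6 via a parent).
Parents of Z6: {Z10, Z5, Z8}.
Enumerating:
  P1: Z6 <- Z10 <- Z1 -> Z8 -> Z7
  P2: Z6 <- Z10 -> Z8 -> Z7
  P3: Z6 <- Z10 -> Z5 <- Z1 -> Z8 -> Z7
  P4: Z6 <- Z8 -> Z7
  P5: Z6 <- Z5 <- Z1 -> Z10 -> Z8 -> Z7
  P6: Z6 <- Z5 <- Z1 -> Z8 -> Z7
  P7: Z6 <- Z5 <- Z10 <- Z1 -> Z8 -> Z7
  P8: Z6 <- Z5 <- Z10 -> Z8 -> Z7
That exhausts the simple backdoor paths. Count: 8.

8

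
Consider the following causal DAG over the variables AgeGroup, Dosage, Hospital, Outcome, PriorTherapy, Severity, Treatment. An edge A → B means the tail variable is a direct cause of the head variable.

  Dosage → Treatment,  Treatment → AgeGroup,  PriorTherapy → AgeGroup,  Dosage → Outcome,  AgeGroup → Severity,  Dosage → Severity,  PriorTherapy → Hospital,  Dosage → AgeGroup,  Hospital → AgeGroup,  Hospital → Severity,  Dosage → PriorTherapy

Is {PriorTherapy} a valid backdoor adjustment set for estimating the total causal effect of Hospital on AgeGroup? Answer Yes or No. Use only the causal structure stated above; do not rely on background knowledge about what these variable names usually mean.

Yes

Backdoor paths from Hospital to AgeGroup (paths whose first edge points into Hospital):
  P1: Hospital <- PriorTherapy <- Dosage -> Treatment -> AgeGroup
  P2: Hospital <- PriorTherapy <- Dosage -> AgeGroup
  P3: Hospital <- PriorTherapy <- Dosage -> Severity <- AgeGroup
  P4: Hospital <- PriorTherapy -> AgeGroup
Condition 1 (no descendant of Hospital in the set): holds — descendants of Hospital are {AgeGroup, Severity}; none are in {PriorTherapy}.
Condition 2 (every backdoor path blocked by {PriorTherapy}):
  P1: blocked at chain node PriorTherapy ∈ conditioning set.
  P2: blocked at chain node PriorTherapy ∈ conditioning set.
  P3: blocked at chain node PriorTherapy ∈ conditioning set.
  P4: blocked at fork node PriorTherapy ∈ conditioning set.
{PriorTherapy} satisfies the backdoor criterion.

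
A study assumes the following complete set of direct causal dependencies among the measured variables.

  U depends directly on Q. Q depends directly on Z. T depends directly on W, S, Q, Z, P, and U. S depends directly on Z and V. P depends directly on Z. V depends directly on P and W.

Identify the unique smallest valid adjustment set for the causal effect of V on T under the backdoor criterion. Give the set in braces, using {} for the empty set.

{P, W}

Variables eligible for adjustment (non-descendants of V, excluding V and T): {P, Q, U, W, Z}.
Backdoor paths from V to T:
  P1: V <- W -> T
  P2: V <- P <- Z -> Q -> U -> T
  P3: V <- P <- Z -> Q -> T
  P4: V <- P <- Z -> S -> T
  P5: V <- P <- Z -> T
  P6: V <- P -> T
The empty set is not sufficient: P1 (V <- W -> T) has no collider blocking it and no conditioned non-collider, so it is open.
Try {P, W}:
  P1: blocked at fork node W ∈ conditioning set.
  P2: blocked at chain node P ∈ conditioning set.
  P3: blocked at chain node P ∈ conditioning set.
  P4: blocked at chain node P ∈ conditioning set.
  P5: blocked at chain node P ∈ conditioning set.
  P6: blocked at fork node P ∈ conditioning set.
{P, W} contains no descendant of V and blocks every backdoor path.
Every element of {P, W} is needed (dropping P leaves P2 open; dropping W leaves P1 open), so no proper subset is valid.
Among all size-2 subsets of the eligible variables, only {P, W} blocks every backdoor path, so it is the unique smallest valid adjustment set.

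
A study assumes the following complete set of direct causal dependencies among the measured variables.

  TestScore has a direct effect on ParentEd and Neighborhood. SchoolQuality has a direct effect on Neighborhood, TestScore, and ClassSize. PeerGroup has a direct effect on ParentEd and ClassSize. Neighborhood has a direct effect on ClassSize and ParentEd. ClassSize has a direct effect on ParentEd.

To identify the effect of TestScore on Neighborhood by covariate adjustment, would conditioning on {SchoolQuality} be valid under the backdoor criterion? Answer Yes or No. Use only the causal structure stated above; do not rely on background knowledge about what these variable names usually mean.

Yes

Backdoor paths from TestScore to Neighborhood (paths whose first edge points into TestScore):
  P1: TestScore <- SchoolQuality -> Neighborhood
  P2: TestScore <- SchoolQuality -> ClassSize <- PeerGroup -> ParentEd <- Neighborhood
  P3: TestScore <- SchoolQuality -> ClassSize <- Neighborhood
  P4: TestScore <- SchoolQuality -> ClassSize -> ParentEd <- Neighborhood
Condition 1 (no descendant of TestScore in the set): holds — descendants of TestScore are {ClassSize, Neighborhood, ParentEd}; none are in {SchoolQuality}.
Condition 2 (every backdoor path blocked by {SchoolQuality}):
  P1: blocked at fork node SchoolQuality ∈ conditioning set.
  P2: blocked at fork node SchoolQuality ∈ conditioning set.
  P3: blocked at fork node SchoolQuality ∈ conditioning set.
  P4: blocked at fork node SchoolQuality ∈ conditioning set.
{SchoolQuality} satisfies the backdoor criterion.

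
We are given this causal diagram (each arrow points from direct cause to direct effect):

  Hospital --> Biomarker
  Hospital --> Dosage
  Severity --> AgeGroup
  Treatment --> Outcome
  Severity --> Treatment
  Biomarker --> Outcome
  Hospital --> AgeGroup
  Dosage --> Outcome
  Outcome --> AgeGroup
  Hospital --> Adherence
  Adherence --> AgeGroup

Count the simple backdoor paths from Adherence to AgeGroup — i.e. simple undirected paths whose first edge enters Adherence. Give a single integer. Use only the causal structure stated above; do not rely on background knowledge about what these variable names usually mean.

5

A backdoor path from Adherence to AgeGroup is any simple undirected path whose first edge points into Adherence (i.e. leaves Adherence via a parent).
Parents of Adherence: {Hospital}.
Enumerating:
  P1: Adherence <- Hospital -> Dosage -> Outcome <- Treatment <- Severity -> AgeGroup
  P2: Adherence <- Hospital -> Dosage -> Outcome -> AgeGroup
  P3: Adherence <- Hospital -> Biomarker -> Outcome <- Treatment <- Severity -> AgeGroup
  P4: Adherence <- Hospital -> Biomarker -> Outcome -> AgeGroup
  P5: Adherence <- Hospital -> AgeGroup
That exhausts the simple backdoor paths. Count: 5.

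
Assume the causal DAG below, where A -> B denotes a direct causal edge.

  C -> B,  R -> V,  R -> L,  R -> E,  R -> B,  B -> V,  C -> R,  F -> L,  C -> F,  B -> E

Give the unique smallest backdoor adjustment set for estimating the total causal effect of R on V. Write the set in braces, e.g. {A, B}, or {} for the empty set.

{C}

Variables eligible for adjustment (non-descendants of R, excluding R and V): {C, F}.
Backdoor paths from R to V:
  P1: R <- C -> B -> V
The empty set is not sufficient: P1 (R <- C -> B -> V) has no collider blocking it and no conditioned non-collider, so it is open.
Try {C}:
  P1: blocked at fork node C ∈ conditioning set.
{C} contains no descendant of R and blocks every backdoor path.
No other singleton works — e.g. {F} leaves P1 open — so {C} is the unique smallest valid adjustment set.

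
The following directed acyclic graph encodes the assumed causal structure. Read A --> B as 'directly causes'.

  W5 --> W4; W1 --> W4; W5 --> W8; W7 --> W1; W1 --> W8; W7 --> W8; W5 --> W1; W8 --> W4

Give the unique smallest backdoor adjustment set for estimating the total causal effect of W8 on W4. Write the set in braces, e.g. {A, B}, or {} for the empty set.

Variables eligible for adjustment (non-descendants of W8, excluding W8 and W4): {W1, W5, W7}.
Backdoor paths from W8 to W4:
  P1: W8 <- W7 -> W1 <- W5 -> W4
  P2: W8 <- W7 -> W1 -> W4
  P3: W8 <- W5 -> W1 -> W4
  P4: W8 <- W5 -> W4
  P5: W8 <- W1 <- W5 -> W4
  P6: W8 <- W1 -> W4
The empty set is not sufficient: P2 (W8 <- W7 -> W1 -> W4) has no collider blocking it and no conditioned non-collider, so it is open.
Try {W1, W5}:
  P1: blocked at fork node W5 ∈ conditioning set.
  P2: blocked at chain node W1 ∈ conditioning set.
  P3: blocked at fork node W5 ∈ conditioning set.
  P4: blocked at fork node W5 ∈ conditioning set.
  P5: blocked at chain node W1 ∈ conditioning set.
  P6: blocked at fork node W1 ∈ conditioning set.
{W1, W5} contains no descendant of W8 and blocks every backdoor path.
Every element of {W1, W5} is needed (dropping W1 leaves P2 open; dropping W5 leaves P1 open), so no proper subset is valid.
Among all size-2 subsets of the eligible variables, only {W1, W5} blocks every backdoor path, so it is the unique smallest valid adjustment set.

{W1, W5}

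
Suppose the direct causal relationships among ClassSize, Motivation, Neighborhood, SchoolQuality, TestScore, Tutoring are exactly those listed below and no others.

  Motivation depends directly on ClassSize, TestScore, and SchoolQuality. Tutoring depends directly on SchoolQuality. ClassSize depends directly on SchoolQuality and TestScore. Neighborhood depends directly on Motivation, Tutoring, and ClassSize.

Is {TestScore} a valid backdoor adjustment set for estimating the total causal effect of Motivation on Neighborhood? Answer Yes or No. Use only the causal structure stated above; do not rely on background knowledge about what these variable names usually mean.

No

Backdoor paths from Motivation to Neighborhood (paths whose first edge points into Motivation):
  P1: Motivation <- SchoolQuality -> ClassSize -> Neighborhood
  P2: Motivation <- SchoolQuality -> Tutoring -> Neighborhood
  P3: Motivation <- TestScore -> ClassSize <- SchoolQuality -> Tutoring -> Neighborhood
  P4: Motivation <- TestScore -> ClassSize -> Neighborhood
  P5: Motivation <- ClassSize <- SchoolQuality -> Tutoring -> Neighborhood
  P6: Motivation <- ClassSize -> Neighborhood
Condition 1 (no descendant of Motivation in the set): holds — descendants of Motivation are {Neighborhood}; none are in {TestScore}.
Condition 2 (every backdoor path blocked by {TestScore}):
  P1: open — no interior node is in the conditioning set.
  P2: open — no interior node is in the conditioning set.
  P3: blocked at fork node TestScore ∈ conditioning set.
  P4: blocked at fork node TestScore ∈ conditioning set.
  P5: open — no interior node is in the conditioning set.
  P6: open — no interior node is in the conditioning set.
{TestScore} does not satisfy the backdoor criterion.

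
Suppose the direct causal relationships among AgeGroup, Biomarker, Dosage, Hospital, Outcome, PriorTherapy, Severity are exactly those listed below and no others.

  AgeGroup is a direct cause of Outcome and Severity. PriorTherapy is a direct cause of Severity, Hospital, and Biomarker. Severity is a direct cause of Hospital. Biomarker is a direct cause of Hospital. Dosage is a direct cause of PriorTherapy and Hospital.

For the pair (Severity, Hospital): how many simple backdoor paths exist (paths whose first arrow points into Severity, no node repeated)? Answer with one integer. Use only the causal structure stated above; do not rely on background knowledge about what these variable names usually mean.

A backdoor path from Severity to Hospital is any simple undirected path whose first edge points into Severity (i.e. leaves Severity via a parent).
Parents of Severity: {AgeGroup, PriorTherapy}.
Enumerating:
  P1: Severity <- PriorTherapy <- Dosage -> Hospital
  P2: Severity <- PriorTherapy -> Biomarker -> Hospital
  P3: Severity <- PriorTherapy -> Hospital
That exhausts the simple backdoor paths. Count: 3.

3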